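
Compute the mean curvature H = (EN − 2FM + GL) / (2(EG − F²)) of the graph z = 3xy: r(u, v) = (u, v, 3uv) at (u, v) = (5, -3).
H = 405*sqrt(307)/94249

With E = 9*v^2 + 1, F = 9*u*v, G = 9*u^2 + 1, L = 0, M = 3/sqrt(9*u^2 + 9*v^2 + 1), N = 0, assemble
  H = (EN − 2FM + GL) / (2(EG − F²)) = -27*u*v/(9*u^2 + 9*v^2 + 1)^(3/2).
At (u, v) = (5, -3): H = 405*sqrt(307)/94249.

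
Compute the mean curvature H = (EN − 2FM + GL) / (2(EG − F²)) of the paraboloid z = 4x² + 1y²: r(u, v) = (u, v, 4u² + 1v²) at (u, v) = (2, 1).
H = 277*sqrt(29)/22707

With E = 64*u^2 + 1, F = 16*u*v, G = 4*v^2 + 1, L = 8/sqrt(64*u^2 + 4*v^2 + 1), M = 0, N = 2/sqrt(64*u^2 + 4*v^2 + 1), assemble
  H = (EN − 2FM + GL) / (2(EG − F²)) = (64*u^2 + 16*v^2 + 5)/(64*u^2 + 4*v^2 + 1)^(3/2).
At (u, v) = (2, 1): H = 277*sqrt(29)/22707.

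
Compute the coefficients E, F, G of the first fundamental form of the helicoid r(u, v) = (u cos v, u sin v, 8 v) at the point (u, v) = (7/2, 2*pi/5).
E = 1;  F = 0;  G = 305/4

Partials: r_u = (cos(v), sin(v), 0), r_v = (-u*sin(v), u*cos(v), 8). As functions of (u, v):
  E = r_u · r_u = 1,
  F = r_u · r_v = 0,
  G = r_v · r_v = u^2 + 64.
Evaluating at (u, v) = (7/2, 2*pi/5): E = 1, F = 0, G = 305/4.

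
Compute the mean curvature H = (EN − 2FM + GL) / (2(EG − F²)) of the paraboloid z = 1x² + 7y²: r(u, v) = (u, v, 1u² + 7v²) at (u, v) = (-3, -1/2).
H = 309*sqrt(86)/7396

With E = 4*u^2 + 1, F = 28*u*v, G = 196*v^2 + 1, L = 2/sqrt(4*u^2 + 196*v^2 + 1), M = 0, N = 14/sqrt(4*u^2 + 196*v^2 + 1), assemble
  H = (EN − 2FM + GL) / (2(EG − F²)) = 4*(7*u^2 + 49*v^2 + 2)/(4*u^2 + 196*v^2 + 1)^(3/2).
At (u, v) = (-3, -1/2): H = 309*sqrt(86)/7396.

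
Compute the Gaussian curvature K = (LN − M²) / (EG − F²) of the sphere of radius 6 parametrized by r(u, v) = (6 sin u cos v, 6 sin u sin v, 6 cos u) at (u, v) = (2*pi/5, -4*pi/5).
K = 1/36

Coefficients of the first fundamental form: E = 36, F = 0, G = 36*sin(u)^2.
Coefficients of the second fundamental form: L = -6*sin(u)/Abs(sin(u)), M = 0, N = -6*sin(u)^3/Abs(sin(u)).
Assemble K = (LN − M²)/(EG − F²) = 1/36. At (u, v) = (2*pi/5, -4*pi/5): K = 1/36.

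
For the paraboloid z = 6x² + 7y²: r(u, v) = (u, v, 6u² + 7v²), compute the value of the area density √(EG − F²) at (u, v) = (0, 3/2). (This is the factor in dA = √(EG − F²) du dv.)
√(EG − F²)|_{(0, 3/2)} = sqrt(442)

E = 144*u^2 + 1, F = 168*u*v, G = 196*v^2 + 1, so EG − F² = 144*u^2 + 196*v^2 + 1. Taking the positive square root: √(EG − F²) = sqrt(144*u^2 + 196*v^2 + 1). At (u, v) = (0, 3/2): sqrt(442).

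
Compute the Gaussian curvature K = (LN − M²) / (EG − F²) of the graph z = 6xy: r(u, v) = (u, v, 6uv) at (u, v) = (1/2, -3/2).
K = -36/8281

Coefficients of the first fundamental form: E = 36*v^2 + 1, F = 36*u*v, G = 36*u^2 + 1.
Coefficients of the second fundamental form: L = 0, M = 6/sqrt(36*u^2 + 36*v^2 + 1), N = 0.
Assemble K = (LN − M²)/(EG − F²) = -36/(1296*u^4 + 2592*u^2*v^2 + 72*u^2 + 1296*v^4 + 72*v^2 + 1). At (u, v) = (1/2, -3/2): K = -36/8281.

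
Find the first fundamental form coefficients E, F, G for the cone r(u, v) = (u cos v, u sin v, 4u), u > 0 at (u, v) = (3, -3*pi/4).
E = 17;  F = 0;  G = 9

Partials: r_u = (cos(v), sin(v), 4), r_v = (-u*sin(v), u*cos(v), 0). As functions of (u, v):
  E = r_u · r_u = 17,
  F = r_u · r_v = 0,
  G = r_v · r_v = u^2.
Evaluating at (u, v) = (3, -3*pi/4): E = 17, F = 0, G = 9.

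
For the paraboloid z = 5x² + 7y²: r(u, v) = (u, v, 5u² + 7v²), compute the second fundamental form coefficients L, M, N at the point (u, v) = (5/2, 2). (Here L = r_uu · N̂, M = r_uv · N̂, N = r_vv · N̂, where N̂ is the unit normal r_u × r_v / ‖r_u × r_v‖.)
L = sqrt(1410)/141;  M = 0;  N = 7*sqrt(1410)/705

Compute the unit normal N̂(u, v) = (-10*u/sqrt(100*u^2 + 196*v^2 + 1), -14*v/sqrt(100*u^2 + 196*v^2 + 1), 1/sqrt(100*u^2 + 196*v^2 + 1)), and the second partials r_uu, r_uv, r_vv. Take dot products:
  L(u, v) = r_uu · N̂ = 10/sqrt(100*u^2 + 196*v^2 + 1),
  M(u, v) = r_uv · N̂ = 0,
  N(u, v) = r_vv · N̂ = 14/sqrt(100*u^2 + 196*v^2 + 1).
Evaluating at (u, v) = (5/2, 2):
  L = sqrt(1410)/141, M = 0, N = 7*sqrt(1410)/705.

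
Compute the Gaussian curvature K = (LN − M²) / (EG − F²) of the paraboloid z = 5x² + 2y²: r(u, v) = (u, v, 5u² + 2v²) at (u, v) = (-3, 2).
K = 8/186245

Coefficients of the first fundamental form: E = 100*u^2 + 1, F = 40*u*v, G = 16*v^2 + 1.
Coefficients of the second fundamental form: L = 10/sqrt(100*u^2 + 16*v^2 + 1), M = 0, N = 4/sqrt(100*u^2 + 16*v^2 + 1).
Assemble K = (LN − M²)/(EG − F²) = 40/(10000*u^4 + 3200*u^2*v^2 + 200*u^2 + 256*v^4 + 32*v^2 + 1). At (u, v) = (-3, 2): K = 8/186245.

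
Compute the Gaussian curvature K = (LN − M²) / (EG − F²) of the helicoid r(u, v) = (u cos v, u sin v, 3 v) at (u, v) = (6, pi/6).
K = -1/225

Coefficients of the first fundamental form: E = 1, F = 0, G = u^2 + 9.
Coefficients of the second fundamental form: L = 0, M = -3/sqrt(u^2 + 9), N = 0.
Assemble K = (LN − M²)/(EG − F²) = -9/(u^2 + 9)^2. At (u, v) = (6, pi/6): K = -1/225.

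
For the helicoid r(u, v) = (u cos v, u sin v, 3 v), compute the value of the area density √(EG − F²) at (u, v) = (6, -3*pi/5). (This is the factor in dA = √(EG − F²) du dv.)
√(EG − F²)|_{(6, -3*pi/5)} = 3*sqrt(5)

E = 1, F = 0, G = u^2 + 9, so EG − F² = u^2 + 9. Taking the positive square root: √(EG − F²) = sqrt(u^2 + 9). At (u, v) = (6, -3*pi/5): 3*sqrt(5).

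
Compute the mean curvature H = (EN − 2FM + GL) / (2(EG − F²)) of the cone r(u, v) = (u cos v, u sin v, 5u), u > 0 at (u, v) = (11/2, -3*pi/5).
H = 5*sqrt(26)/286

With E = 26, F = 0, G = u^2, L = 0, M = 0, N = 5*sqrt(26)*u^2/(26*Abs(u)), assemble
  H = (EN − 2FM + GL) / (2(EG − F²)) = 5*sqrt(26)/(52*Abs(u)).
At (u, v) = (11/2, -3*pi/5): H = 5*sqrt(26)/286.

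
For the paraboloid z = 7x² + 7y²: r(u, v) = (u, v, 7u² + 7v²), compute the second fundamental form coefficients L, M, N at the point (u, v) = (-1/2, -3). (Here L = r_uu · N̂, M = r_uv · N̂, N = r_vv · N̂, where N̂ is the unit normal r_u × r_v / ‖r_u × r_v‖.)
L = 7*sqrt(1814)/907;  M = 0;  N = 7*sqrt(1814)/907

Compute the unit normal N̂(u, v) = (-14*u/sqrt(196*u^2 + 196*v^2 + 1), -14*v/sqrt(196*u^2 + 196*v^2 + 1), 1/sqrt(196*u^2 + 196*v^2 + 1)), and the second partials r_uu, r_uv, r_vv. Take dot products:
  L(u, v) = r_uu · N̂ = 14/sqrt(196*u^2 + 196*v^2 + 1),
  M(u, v) = r_uv · N̂ = 0,
  N(u, v) = r_vv · N̂ = 14/sqrt(196*u^2 + 196*v^2 + 1).
Evaluating at (u, v) = (-1/2, -3):
  L = 7*sqrt(1814)/907, M = 0, N = 7*sqrt(1814)/907.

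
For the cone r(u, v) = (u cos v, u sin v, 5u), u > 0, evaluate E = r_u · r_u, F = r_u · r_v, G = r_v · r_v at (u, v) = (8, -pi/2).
E = 26;  F = 0;  G = 64

Partials: r_u = (cos(v), sin(v), 5), r_v = (-u*sin(v), u*cos(v), 0). As functions of (u, v):
  E = r_u · r_u = 26,
  F = r_u · r_v = 0,
  G = r_v · r_v = u^2.
Evaluating at (u, v) = (8, -pi/2): E = 26, F = 0, G = 64.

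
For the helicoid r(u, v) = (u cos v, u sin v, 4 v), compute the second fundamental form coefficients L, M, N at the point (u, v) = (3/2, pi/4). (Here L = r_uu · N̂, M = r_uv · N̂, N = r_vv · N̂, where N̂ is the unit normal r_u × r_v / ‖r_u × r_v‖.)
L = 0;  M = -8*sqrt(73)/73;  N = 0

Compute the unit normal N̂(u, v) = (4*sin(v)/sqrt(u^2 + 16), -4*cos(v)/sqrt(u^2 + 16), u/sqrt(u^2 + 16)), and the second partials r_uu, r_uv, r_vv. Take dot products:
  L(u, v) = r_uu · N̂ = 0,
  M(u, v) = r_uv · N̂ = -4/sqrt(u^2 + 16),
  N(u, v) = r_vv · N̂ = 0.
Evaluating at (u, v) = (3/2, pi/4):
  L = 0, M = -8*sqrt(73)/73, N = 0.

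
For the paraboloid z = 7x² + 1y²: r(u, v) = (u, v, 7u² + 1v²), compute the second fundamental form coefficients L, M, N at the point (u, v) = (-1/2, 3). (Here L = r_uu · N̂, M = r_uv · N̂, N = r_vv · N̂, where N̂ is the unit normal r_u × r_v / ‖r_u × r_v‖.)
L = 7*sqrt(86)/43;  M = 0;  N = sqrt(86)/43

Compute the unit normal N̂(u, v) = (-14*u/sqrt(196*u^2 + 4*v^2 + 1), -2*v/sqrt(196*u^2 + 4*v^2 + 1), 1/sqrt(196*u^2 + 4*v^2 + 1)), and the second partials r_uu, r_uv, r_vv. Take dot products:
  L(u, v) = r_uu · N̂ = 14/sqrt(196*u^2 + 4*v^2 + 1),
  M(u, v) = r_uv · N̂ = 0,
  N(u, v) = r_vv · N̂ = 2/sqrt(196*u^2 + 4*v^2 + 1).
Evaluating at (u, v) = (-1/2, 3):
  L = 7*sqrt(86)/43, M = 0, N = sqrt(86)/43.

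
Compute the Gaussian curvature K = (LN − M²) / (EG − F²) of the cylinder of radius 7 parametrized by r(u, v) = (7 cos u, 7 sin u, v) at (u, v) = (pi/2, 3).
K = 0

Coefficients of the first fundamental form: E = 49, F = 0, G = 1.
Coefficients of the second fundamental form: L = -7, M = 0, N = 0.
Assemble K = (LN − M²)/(EG − F²) = 0. At (u, v) = (pi/2, 3): K = 0.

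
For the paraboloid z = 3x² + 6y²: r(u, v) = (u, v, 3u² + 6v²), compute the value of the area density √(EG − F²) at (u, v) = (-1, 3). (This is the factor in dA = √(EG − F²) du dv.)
√(EG − F²)|_{(-1, 3)} = sqrt(1333)

E = 36*u^2 + 1, F = 72*u*v, G = 144*v^2 + 1, so EG − F² = 36*u^2 + 144*v^2 + 1. Taking the positive square root: √(EG − F²) = sqrt(36*u^2 + 144*v^2 + 1). At (u, v) = (-1, 3): sqrt(1333).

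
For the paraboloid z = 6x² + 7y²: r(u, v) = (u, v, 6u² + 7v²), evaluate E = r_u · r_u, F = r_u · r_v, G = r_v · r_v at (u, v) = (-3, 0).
E = 1297;  F = 0;  G = 1

Partials: r_u = (1, 0, 12*u), r_v = (0, 1, 14*v). As functions of (u, v):
  E = r_u · r_u = 144*u^2 + 1,
  F = r_u · r_v = 168*u*v,
  G = r_v · r_v = 196*v^2 + 1.
Evaluating at (u, v) = (-3, 0): E = 1297, F = 0, G = 1.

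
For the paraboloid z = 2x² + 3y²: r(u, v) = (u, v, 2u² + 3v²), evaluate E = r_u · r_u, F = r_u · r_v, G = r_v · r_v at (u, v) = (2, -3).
E = 65;  F = -144;  G = 325

Partials: r_u = (1, 0, 4*u), r_v = (0, 1, 6*v). As functions of (u, v):
  E = r_u · r_u = 16*u^2 + 1,
  F = r_u · r_v = 24*u*v,
  G = r_v · r_v = 36*v^2 + 1.
Evaluating at (u, v) = (2, -3): E = 65, F = -144, G = 325.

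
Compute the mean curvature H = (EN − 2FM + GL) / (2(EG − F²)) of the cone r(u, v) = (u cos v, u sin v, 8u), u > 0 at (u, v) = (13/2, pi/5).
H = 8*sqrt(65)/845

With E = 65, F = 0, G = u^2, L = 0, M = 0, N = 8*sqrt(65)*u^2/(65*Abs(u)), assemble
  H = (EN − 2FM + GL) / (2(EG − F²)) = 4*sqrt(65)/(65*Abs(u)).
At (u, v) = (13/2, pi/5): H = 8*sqrt(65)/845.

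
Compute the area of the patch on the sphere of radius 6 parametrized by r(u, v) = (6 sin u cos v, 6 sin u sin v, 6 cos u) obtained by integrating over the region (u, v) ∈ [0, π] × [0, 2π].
Area = 144*pi

Area = ∫∫ √(EG − F²) du dv with √(EG − F²) = 36*Abs(sin(u)). Integrating over [0, π] × [0, 2π] gives 144*pi.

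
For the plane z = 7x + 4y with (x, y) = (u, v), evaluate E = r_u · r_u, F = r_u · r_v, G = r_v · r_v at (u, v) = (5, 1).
E = 50;  F = 28;  G = 17

Partials: r_u = (1, 0, 7), r_v = (0, 1, 4). As functions of (u, v):
  E = r_u · r_u = 50,
  F = r_u · r_v = 28,
  G = r_v · r_v = 17.
Evaluating at (u, v) = (5, 1): E = 50, F = 28, G = 17.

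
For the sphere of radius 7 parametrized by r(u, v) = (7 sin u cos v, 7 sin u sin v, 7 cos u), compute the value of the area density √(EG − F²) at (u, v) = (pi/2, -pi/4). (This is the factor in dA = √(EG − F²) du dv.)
√(EG − F²)|_{(pi/2, -pi/4)} = 49

E = 49, F = 0, G = 49*sin(u)^2, so EG − F² = 2401*sin(u)^2. Taking the positive square root: √(EG − F²) = 49*Abs(sin(u)). At (u, v) = (pi/2, -pi/4): 49.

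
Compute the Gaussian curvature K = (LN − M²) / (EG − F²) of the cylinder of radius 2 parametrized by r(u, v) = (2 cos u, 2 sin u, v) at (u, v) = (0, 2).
K = 0

Coefficients of the first fundamental form: E = 4, F = 0, G = 1.
Coefficients of the second fundamental form: L = -2, M = 0, N = 0.
Assemble K = (LN − M²)/(EG − F²) = 0. At (u, v) = (0, 2): K = 0.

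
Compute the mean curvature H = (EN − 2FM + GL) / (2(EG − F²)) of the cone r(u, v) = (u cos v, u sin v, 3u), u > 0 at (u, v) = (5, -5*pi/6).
H = 3*sqrt(10)/100

With E = 10, F = 0, G = u^2, L = 0, M = 0, N = 3*sqrt(10)*u^2/(10*Abs(u)), assemble
  H = (EN − 2FM + GL) / (2(EG − F²)) = 3*sqrt(10)/(20*Abs(u)).
At (u, v) = (5, -5*pi/6): H = 3*sqrt(10)/100.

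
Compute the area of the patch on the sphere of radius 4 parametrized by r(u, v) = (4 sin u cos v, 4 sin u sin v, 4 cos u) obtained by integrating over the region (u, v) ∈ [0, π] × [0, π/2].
Area = 16*pi

Area = ∫∫ √(EG − F²) du dv with √(EG − F²) = 16*Abs(sin(u)). Integrating over [0, π] × [0, π/2] gives 16*pi.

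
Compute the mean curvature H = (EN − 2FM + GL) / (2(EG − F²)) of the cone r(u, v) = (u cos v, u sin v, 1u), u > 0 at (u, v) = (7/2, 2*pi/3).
H = sqrt(2)/14

With E = 2, F = 0, G = u^2, L = 0, M = 0, N = sqrt(2)*u^2/(2*Abs(u)), assemble
  H = (EN − 2FM + GL) / (2(EG − F²)) = sqrt(2)/(4*Abs(u)).
At (u, v) = (7/2, 2*pi/3): H = sqrt(2)/14.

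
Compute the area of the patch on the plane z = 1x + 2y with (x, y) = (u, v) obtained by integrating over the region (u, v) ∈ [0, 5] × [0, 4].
Area = 20*sqrt(6)

Area = ∫∫ √(EG − F²) du dv with √(EG − F²) = sqrt(6). Integrating over [0, 5] × [0, 4] gives 20*sqrt(6).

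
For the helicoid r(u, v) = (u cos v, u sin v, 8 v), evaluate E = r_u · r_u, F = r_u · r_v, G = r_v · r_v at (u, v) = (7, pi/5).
E = 1;  F = 0;  G = 113

Partials: r_u = (cos(v), sin(v), 0), r_v = (-u*sin(v), u*cos(v), 8). As functions of (u, v):
  E = r_u · r_u = 1,
  F = r_u · r_v = 0,
  G = r_v · r_v = u^2 + 64.
Evaluating at (u, v) = (7, pi/5): E = 1, F = 0, G = 113.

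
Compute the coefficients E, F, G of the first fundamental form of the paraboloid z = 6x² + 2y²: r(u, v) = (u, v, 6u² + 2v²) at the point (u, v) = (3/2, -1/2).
E = 325;  F = -36;  G = 5

Partials: r_u = (1, 0, 12*u), r_v = (0, 1, 4*v). As functions of (u, v):
  E = r_u · r_u = 144*u^2 + 1,
  F = r_u · r_v = 48*u*v,
  G = r_v · r_v = 16*v^2 + 1.
Evaluating at (u, v) = (3/2, -1/2): E = 325, F = -36, G = 5.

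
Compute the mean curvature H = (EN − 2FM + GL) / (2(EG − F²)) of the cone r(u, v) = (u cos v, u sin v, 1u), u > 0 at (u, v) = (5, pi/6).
H = sqrt(2)/20

With E = 2, F = 0, G = u^2, L = 0, M = 0, N = sqrt(2)*u^2/(2*Abs(u)), assemble
  H = (EN − 2FM + GL) / (2(EG − F²)) = sqrt(2)/(4*Abs(u)).
At (u, v) = (5, pi/6): H = sqrt(2)/20.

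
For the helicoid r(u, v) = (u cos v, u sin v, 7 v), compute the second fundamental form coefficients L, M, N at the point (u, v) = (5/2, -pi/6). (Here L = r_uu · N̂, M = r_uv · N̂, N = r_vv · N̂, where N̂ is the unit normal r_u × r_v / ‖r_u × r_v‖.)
L = 0;  M = -14*sqrt(221)/221;  N = 0

Compute the unit normal N̂(u, v) = (7*sin(v)/sqrt(u^2 + 49), -7*cos(v)/sqrt(u^2 + 49), u/sqrt(u^2 + 49)), and the second partials r_uu, r_uv, r_vv. Take dot products:
  L(u, v) = r_uu · N̂ = 0,
  M(u, v) = r_uv · N̂ = -7/sqrt(u^2 + 49),
  N(u, v) = r_vv · N̂ = 0.
Evaluating at (u, v) = (5/2, -pi/6):
  L = 0, M = -14*sqrt(221)/221, N = 0.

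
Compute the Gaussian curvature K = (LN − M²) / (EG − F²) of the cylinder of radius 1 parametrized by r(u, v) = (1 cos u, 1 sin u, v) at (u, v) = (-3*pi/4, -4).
K = 0

Coefficients of the first fundamental form: E = 1, F = 0, G = 1.
Coefficients of the second fundamental form: L = -1, M = 0, N = 0.
Assemble K = (LN − M²)/(EG − F²) = 0. At (u, v) = (-3*pi/4, -4): K = 0.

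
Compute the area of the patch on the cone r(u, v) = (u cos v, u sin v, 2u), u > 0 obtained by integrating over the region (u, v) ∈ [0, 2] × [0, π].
Area = 2*sqrt(5)*pi

Area = ∫∫ √(EG − F²) du dv with √(EG − F²) = sqrt(5)*Abs(u). Integrating over [0, 2] × [0, π] gives 2*sqrt(5)*pi.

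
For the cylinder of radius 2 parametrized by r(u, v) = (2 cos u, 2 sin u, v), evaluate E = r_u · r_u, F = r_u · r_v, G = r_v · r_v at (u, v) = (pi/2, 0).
E = 4;  F = 0;  G = 1

Partials: r_u = (-2*sin(u), 2*cos(u), 0), r_v = (0, 0, 1). As functions of (u, v):
  E = r_u · r_u = 4,
  F = r_u · r_v = 0,
  G = r_v · r_v = 1.
Evaluating at (u, v) = (pi/2, 0): E = 4, F = 0, G = 1.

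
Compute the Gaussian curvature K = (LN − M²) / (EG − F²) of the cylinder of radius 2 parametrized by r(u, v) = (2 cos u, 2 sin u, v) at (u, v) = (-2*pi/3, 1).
K = 0

Coefficients of the first fundamental form: E = 4, F = 0, G = 1.
Coefficients of the second fundamental form: L = -2, M = 0, N = 0.
Assemble K = (LN − M²)/(EG − F²) = 0. At (u, v) = (-2*pi/3, 1): K = 0.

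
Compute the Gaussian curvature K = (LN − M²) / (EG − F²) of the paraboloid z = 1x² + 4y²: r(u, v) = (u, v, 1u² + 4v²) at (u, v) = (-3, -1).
K = 16/10201

Coefficients of the first fundamental form: E = 4*u^2 + 1, F = 16*u*v, G = 64*v^2 + 1.
Coefficients of the second fundamental form: L = 2/sqrt(4*u^2 + 64*v^2 + 1), M = 0, N = 8/sqrt(4*u^2 + 64*v^2 + 1).
Assemble K = (LN − M²)/(EG − F²) = 16/(16*u^4 + 512*u^2*v^2 + 8*u^2 + 4096*v^4 + 128*v^2 + 1). At (u, v) = (-3, -1): K = 16/10201.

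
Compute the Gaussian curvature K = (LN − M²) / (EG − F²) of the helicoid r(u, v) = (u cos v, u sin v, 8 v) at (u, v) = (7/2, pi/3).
K = -1024/93025

Coefficients of the first fundamental form: E = 1, F = 0, G = u^2 + 64.
Coefficients of the second fundamental form: L = 0, M = -8/sqrt(u^2 + 64), N = 0.
Assemble K = (LN − M²)/(EG − F²) = -64/(u^2 + 64)^2. At (u, v) = (7/2, pi/3): K = -1024/93025.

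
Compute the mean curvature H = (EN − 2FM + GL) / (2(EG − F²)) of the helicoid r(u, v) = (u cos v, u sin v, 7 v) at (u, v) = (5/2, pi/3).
H = 0

With E = 1, F = 0, G = u^2 + 49, L = 0, M = -7/sqrt(u^2 + 49), N = 0, assemble
  H = (EN − 2FM + GL) / (2(EG − F²)) = 0.
At (u, v) = (5/2, pi/3): H = 0.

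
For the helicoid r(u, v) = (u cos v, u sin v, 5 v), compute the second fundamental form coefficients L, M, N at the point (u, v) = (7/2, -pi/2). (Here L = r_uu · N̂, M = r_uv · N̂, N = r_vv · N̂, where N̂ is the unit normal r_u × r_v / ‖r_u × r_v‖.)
L = 0;  M = -10*sqrt(149)/149;  N = 0

Compute the unit normal N̂(u, v) = (5*sin(v)/sqrt(u^2 + 25), -5*cos(v)/sqrt(u^2 + 25), u/sqrt(u^2 + 25)), and the second partials r_uu, r_uv, r_vv. Take dot products:
  L(u, v) = r_uu · N̂ = 0,
  M(u, v) = r_uv · N̂ = -5/sqrt(u^2 + 25),
  N(u, v) = r_vv · N̂ = 0.
Evaluating at (u, v) = (7/2, -pi/2):
  L = 0, M = -10*sqrt(149)/149, N = 0.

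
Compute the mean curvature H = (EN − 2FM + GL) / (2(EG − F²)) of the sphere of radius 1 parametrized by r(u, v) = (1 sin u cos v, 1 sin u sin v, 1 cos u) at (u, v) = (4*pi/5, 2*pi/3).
H = -1

With E = 1, F = 0, G = sin(u)^2, L = -sin(u)/Abs(sin(u)), M = 0, N = -sin(u)^3/Abs(sin(u)), assemble
  H = (EN − 2FM + GL) / (2(EG − F²)) = -sin(u)/Abs(sin(u)).
At (u, v) = (4*pi/5, 2*pi/3): H = -1.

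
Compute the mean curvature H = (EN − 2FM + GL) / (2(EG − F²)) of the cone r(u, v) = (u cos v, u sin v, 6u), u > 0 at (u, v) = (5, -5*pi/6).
H = 3*sqrt(37)/185

With E = 37, F = 0, G = u^2, L = 0, M = 0, N = 6*sqrt(37)*u^2/(37*Abs(u)), assemble
  H = (EN − 2FM + GL) / (2(EG − F²)) = 3*sqrt(37)/(37*Abs(u)).
At (u, v) = (5, -5*pi/6): H = 3*sqrt(37)/185.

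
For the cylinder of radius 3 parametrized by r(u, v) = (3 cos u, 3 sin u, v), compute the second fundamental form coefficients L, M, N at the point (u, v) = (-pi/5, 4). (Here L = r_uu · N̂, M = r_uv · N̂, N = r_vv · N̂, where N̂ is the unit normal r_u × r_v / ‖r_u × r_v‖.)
L = -3;  M = 0;  N = 0

Compute the unit normal N̂(u, v) = (cos(u), sin(u), 0), and the second partials r_uu, r_uv, r_vv. Take dot products:
  L(u, v) = r_uu · N̂ = -3,
  M(u, v) = r_uv · N̂ = 0,
  N(u, v) = r_vv · N̂ = 0.
Evaluating at (u, v) = (-pi/5, 4):
  L = -3, M = 0, N = 0.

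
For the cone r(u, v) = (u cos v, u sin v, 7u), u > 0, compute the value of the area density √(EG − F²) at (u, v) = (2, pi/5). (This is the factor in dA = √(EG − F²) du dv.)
√(EG − F²)|_{(2, pi/5)} = 10*sqrt(2)

E = 50, F = 0, G = u^2, so EG − F² = 50*u^2. Taking the positive square root: √(EG − F²) = 5*sqrt(2)*Abs(u). At (u, v) = (2, pi/5): 10*sqrt(2).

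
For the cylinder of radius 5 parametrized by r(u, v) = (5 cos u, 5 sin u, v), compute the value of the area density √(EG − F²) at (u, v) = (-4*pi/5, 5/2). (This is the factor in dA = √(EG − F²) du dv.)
√(EG − F²)|_{(-4*pi/5, 5/2)} = 5

E = 25, F = 0, G = 1, so EG − F² = 25. Taking the positive square root: √(EG − F²) = 5. At (u, v) = (-4*pi/5, 5/2): 5.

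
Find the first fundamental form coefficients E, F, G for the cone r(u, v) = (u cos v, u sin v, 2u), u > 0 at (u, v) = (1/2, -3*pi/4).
E = 5;  F = 0;  G = 1/4

Partials: r_u = (cos(v), sin(v), 2), r_v = (-u*sin(v), u*cos(v), 0). As functions of (u, v):
  E = r_u · r_u = 5,
  F = r_u · r_v = 0,
  G = r_v · r_v = u^2.
Evaluating at (u, v) = (1/2, -3*pi/4): E = 5, F = 0, G = 1/4.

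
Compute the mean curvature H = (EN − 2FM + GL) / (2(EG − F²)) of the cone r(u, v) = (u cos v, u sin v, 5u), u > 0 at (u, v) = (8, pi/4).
H = 5*sqrt(26)/416

With E = 26, F = 0, G = u^2, L = 0, M = 0, N = 5*sqrt(26)*u^2/(26*Abs(u)), assemble
  H = (EN − 2FM + GL) / (2(EG − F²)) = 5*sqrt(26)/(52*Abs(u)).
At (u, v) = (8, pi/4): H = 5*sqrt(26)/416.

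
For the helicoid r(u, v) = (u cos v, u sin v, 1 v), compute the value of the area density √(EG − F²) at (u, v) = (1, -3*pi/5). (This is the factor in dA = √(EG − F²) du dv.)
√(EG − F²)|_{(1, -3*pi/5)} = sqrt(2)

E = 1, F = 0, G = u^2 + 1, so EG − F² = u^2 + 1. Taking the positive square root: √(EG − F²) = sqrt(u^2 + 1). At (u, v) = (1, -3*pi/5): sqrt(2).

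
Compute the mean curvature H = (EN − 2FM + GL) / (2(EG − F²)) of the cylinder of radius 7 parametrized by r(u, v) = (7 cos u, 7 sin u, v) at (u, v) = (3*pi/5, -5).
H = -1/14

With E = 49, F = 0, G = 1, L = -7, M = 0, N = 0, assemble
  H = (EN − 2FM + GL) / (2(EG − F²)) = -1/14.
At (u, v) = (3*pi/5, -5): H = -1/14.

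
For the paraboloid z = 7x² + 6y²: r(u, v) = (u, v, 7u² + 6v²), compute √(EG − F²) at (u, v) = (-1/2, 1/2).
√(EG − F²)|_{(-1/2, 1/2)} = sqrt(86)

E = 196*u^2 + 1, F = 168*u*v, G = 144*v^2 + 1; EG − F² = 196*u^2 + 144*v^2 + 1; √(EG − F²) = sqrt(196*u^2 + 144*v^2 + 1). At the given point: sqrt(86).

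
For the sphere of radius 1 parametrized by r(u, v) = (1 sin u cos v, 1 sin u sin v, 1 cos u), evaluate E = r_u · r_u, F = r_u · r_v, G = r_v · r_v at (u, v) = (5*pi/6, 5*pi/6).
E = 1;  F = 0;  G = 1/4

Partials: r_u = (cos(u)*cos(v), sin(v)*cos(u), -sin(u)), r_v = (-sin(u)*sin(v), sin(u)*cos(v), 0). As functions of (u, v):
  E = r_u · r_u = 1,
  F = r_u · r_v = 0,
  G = r_v · r_v = sin(u)^2.
Evaluating at (u, v) = (5*pi/6, 5*pi/6): E = 1, F = 0, G = 1/4.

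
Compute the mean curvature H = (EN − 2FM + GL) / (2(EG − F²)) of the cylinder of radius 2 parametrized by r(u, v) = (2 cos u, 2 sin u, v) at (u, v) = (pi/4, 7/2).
H = -1/4

With E = 4, F = 0, G = 1, L = -2, M = 0, N = 0, assemble
  H = (EN − 2FM + GL) / (2(EG − F²)) = -1/4.
At (u, v) = (pi/4, 7/2): H = -1/4.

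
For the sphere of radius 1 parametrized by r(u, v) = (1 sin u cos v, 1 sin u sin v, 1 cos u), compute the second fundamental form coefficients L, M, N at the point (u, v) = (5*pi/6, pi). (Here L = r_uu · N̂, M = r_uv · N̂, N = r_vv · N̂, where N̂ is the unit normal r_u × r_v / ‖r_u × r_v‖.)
L = -1;  M = 0;  N = -1/4

Compute the unit normal N̂(u, v) = (sin(u)^2*cos(v)/Abs(sin(u)), sin(u)^2*sin(v)/Abs(sin(u)), sin(2*u)/(2*Abs(sin(u)))), and the second partials r_uu, r_uv, r_vv. Take dot products:
  L(u, v) = r_uu · N̂ = -sin(u)/Abs(sin(u)),
  M(u, v) = r_uv · N̂ = 0,
  N(u, v) = r_vv · N̂ = -sin(u)^3/Abs(sin(u)).
Evaluating at (u, v) = (5*pi/6, pi):
  L = -1, M = 0, N = -1/4.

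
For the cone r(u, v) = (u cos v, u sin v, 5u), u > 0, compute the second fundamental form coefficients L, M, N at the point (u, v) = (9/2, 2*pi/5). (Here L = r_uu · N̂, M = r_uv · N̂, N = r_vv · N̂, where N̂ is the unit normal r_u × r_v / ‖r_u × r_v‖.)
L = 0;  M = 0;  N = 45*sqrt(26)/52

Compute the unit normal N̂(u, v) = (-5*sqrt(26)*u*cos(v)/(26*Abs(u)), -5*sqrt(26)*u*sin(v)/(26*Abs(u)), sqrt(26)*u/(26*Abs(u))), and the second partials r_uu, r_uv, r_vv. Take dot products:
  L(u, v) = r_uu · N̂ = 0,
  M(u, v) = r_uv · N̂ = 0,
  N(u, v) = r_vv · N̂ = 5*sqrt(26)*u^2/(26*Abs(u)).
Evaluating at (u, v) = (9/2, 2*pi/5):
  L = 0, M = 0, N = 45*sqrt(26)/52.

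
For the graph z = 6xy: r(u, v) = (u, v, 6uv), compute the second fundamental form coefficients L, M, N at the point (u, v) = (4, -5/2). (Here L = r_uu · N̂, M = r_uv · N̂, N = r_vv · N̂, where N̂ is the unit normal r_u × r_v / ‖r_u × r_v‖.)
L = 0;  M = 3*sqrt(802)/401;  N = 0

Compute the unit normal N̂(u, v) = (-6*v/sqrt(36*u^2 + 36*v^2 + 1), -6*u/sqrt(36*u^2 + 36*v^2 + 1), 1/sqrt(36*u^2 + 36*v^2 + 1)), and the second partials r_uu, r_uv, r_vv. Take dot products:
  L(u, v) = r_uu · N̂ = 0,
  M(u, v) = r_uv · N̂ = 6/sqrt(36*u^2 + 36*v^2 + 1),
  N(u, v) = r_vv · N̂ = 0.
Evaluating at (u, v) = (4, -5/2):
  L = 0, M = 3*sqrt(802)/401, N = 0.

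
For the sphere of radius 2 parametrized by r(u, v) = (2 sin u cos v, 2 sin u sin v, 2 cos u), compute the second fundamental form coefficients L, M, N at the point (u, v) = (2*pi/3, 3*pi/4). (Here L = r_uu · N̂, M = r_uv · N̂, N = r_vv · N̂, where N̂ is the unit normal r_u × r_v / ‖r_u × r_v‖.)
L = -2;  M = 0;  N = -3/2

Compute the unit normal N̂(u, v) = (sin(u)^2*cos(v)/Abs(sin(u)), sin(u)^2*sin(v)/Abs(sin(u)), sin(2*u)/(2*Abs(sin(u)))), and the second partials r_uu, r_uv, r_vv. Take dot products:
  L(u, v) = r_uu · N̂ = -2*sin(u)/Abs(sin(u)),
  M(u, v) = r_uv · N̂ = 0,
  N(u, v) = r_vv · N̂ = -2*sin(u)^3/Abs(sin(u)).
Evaluating at (u, v) = (2*pi/3, 3*pi/4):
  L = -2, M = 0, N = -3/2.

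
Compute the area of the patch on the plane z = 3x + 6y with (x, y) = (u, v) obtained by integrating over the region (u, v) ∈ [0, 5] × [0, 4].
Area = 20*sqrt(46)

Area = ∫∫ √(EG − F²) du dv with √(EG − F²) = sqrt(46). Integrating over [0, 5] × [0, 4] gives 20*sqrt(46).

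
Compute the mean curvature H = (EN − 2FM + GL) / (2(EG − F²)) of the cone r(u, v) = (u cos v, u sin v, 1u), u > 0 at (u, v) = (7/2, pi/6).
H = sqrt(2)/14

With E = 2, F = 0, G = u^2, L = 0, M = 0, N = sqrt(2)*u^2/(2*Abs(u)), assemble
  H = (EN − 2FM + GL) / (2(EG − F²)) = sqrt(2)/(4*Abs(u)).
At (u, v) = (7/2, pi/6): H = sqrt(2)/14.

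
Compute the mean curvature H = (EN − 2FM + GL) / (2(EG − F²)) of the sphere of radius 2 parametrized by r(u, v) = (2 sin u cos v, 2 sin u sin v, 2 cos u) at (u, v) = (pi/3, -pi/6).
H = -1/2

With E = 4, F = 0, G = 4*sin(u)^2, L = -2*sin(u)/Abs(sin(u)), M = 0, N = -2*sin(u)^3/Abs(sin(u)), assemble
  H = (EN − 2FM + GL) / (2(EG − F²)) = -sin(u)/(2*Abs(sin(u))).
At (u, v) = (pi/3, -pi/6): H = -1/2.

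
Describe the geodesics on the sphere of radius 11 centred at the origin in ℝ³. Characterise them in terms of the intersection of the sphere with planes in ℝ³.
Geodesics on the sphere of radius 11 are great circles — circles of radius 11 obtained as the intersection of the sphere with planes through the origin (the centre of the sphere).

A curve α(t) of nonzero constant speed on the sphere of radius 11 is a geodesic iff its acceleration α̈ is everywhere normal to the surface, i.e. parallel to the radial vector α(t). Then d/dt(α × α̇) = α̇ × α̇ + α × α̈ = 0, so α × α̇ is a constant vector n ≠ 0 and α(t) · n = 0 for all t: α lies in the plane through the origin with normal n. The intersection of that plane with the sphere is a circle of radius 11 (a great circle). Conversely, a great circle traversed at constant speed has centripetal acceleration pointing at the origin, hence normal to the sphere, so every great circle is a geodesic.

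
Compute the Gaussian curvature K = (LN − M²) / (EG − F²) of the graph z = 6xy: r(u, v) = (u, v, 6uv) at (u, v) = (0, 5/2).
K = -9/12769

Coefficients of the first fundamental form: E = 36*v^2 + 1, F = 36*u*v, G = 36*u^2 + 1.
Coefficients of the second fundamental form: L = 0, M = 6/sqrt(36*u^2 + 36*v^2 + 1), N = 0.
Assemble K = (LN − M²)/(EG − F²) = -36/(1296*u^4 + 2592*u^2*v^2 + 72*u^2 + 1296*v^4 + 72*v^2 + 1). At (u, v) = (0, 5/2): K = -9/12769.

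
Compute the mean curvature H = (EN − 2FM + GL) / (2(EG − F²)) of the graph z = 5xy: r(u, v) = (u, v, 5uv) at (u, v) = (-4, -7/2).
H = -14000*sqrt(2829)/8003241

With E = 25*v^2 + 1, F = 25*u*v, G = 25*u^2 + 1, L = 0, M = 5/sqrt(25*u^2 + 25*v^2 + 1), N = 0, assemble
  H = (EN − 2FM + GL) / (2(EG − F²)) = -125*u*v/(25*u^2 + 25*v^2 + 1)^(3/2).
At (u, v) = (-4, -7/2): H = -14000*sqrt(2829)/8003241.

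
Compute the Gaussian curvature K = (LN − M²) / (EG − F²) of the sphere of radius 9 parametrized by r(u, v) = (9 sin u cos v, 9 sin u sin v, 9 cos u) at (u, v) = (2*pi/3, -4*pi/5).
K = 1/81

Coefficients of the first fundamental form: E = 81, F = 0, G = 81*sin(u)^2.
Coefficients of the second fundamental form: L = -9*sin(u)/Abs(sin(u)), M = 0, N = -9*sin(u)^3/Abs(sin(u)).
Assemble K = (LN − M²)/(EG − F²) = 1/81. At (u, v) = (2*pi/3, -4*pi/5): K = 1/81.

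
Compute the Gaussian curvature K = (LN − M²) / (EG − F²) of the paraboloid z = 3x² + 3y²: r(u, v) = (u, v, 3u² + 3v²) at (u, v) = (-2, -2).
K = 36/83521

Coefficients of the first fundamental form: E = 36*u^2 + 1, F = 36*u*v, G = 36*v^2 + 1.
Coefficients of the second fundamental form: L = 6/sqrt(36*u^2 + 36*v^2 + 1), M = 0, N = 6/sqrt(36*u^2 + 36*v^2 + 1).
Assemble K = (LN − M²)/(EG − F²) = 36/(1296*u^4 + 2592*u^2*v^2 + 72*u^2 + 1296*v^4 + 72*v^2 + 1). At (u, v) = (-2, -2): K = 36/83521.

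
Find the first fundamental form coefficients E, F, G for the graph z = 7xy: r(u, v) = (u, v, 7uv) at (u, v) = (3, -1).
E = 50;  F = -147;  G = 442

Partials: r_u = (1, 0, 7*v), r_v = (0, 1, 7*u). As functions of (u, v):
  E = r_u · r_u = 49*v^2 + 1,
  F = r_u · r_v = 49*u*v,
  G = r_v · r_v = 49*u^2 + 1.
Evaluating at (u, v) = (3, -1): E = 50, F = -147, G = 442.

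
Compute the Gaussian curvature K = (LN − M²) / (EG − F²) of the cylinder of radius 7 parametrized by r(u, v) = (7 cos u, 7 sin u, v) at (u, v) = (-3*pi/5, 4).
K = 0

Coefficients of the first fundamental form: E = 49, F = 0, G = 1.
Coefficients of the second fundamental form: L = -7, M = 0, N = 0.
Assemble K = (LN − M²)/(EG − F²) = 0. At (u, v) = (-3*pi/5, 4): K = 0.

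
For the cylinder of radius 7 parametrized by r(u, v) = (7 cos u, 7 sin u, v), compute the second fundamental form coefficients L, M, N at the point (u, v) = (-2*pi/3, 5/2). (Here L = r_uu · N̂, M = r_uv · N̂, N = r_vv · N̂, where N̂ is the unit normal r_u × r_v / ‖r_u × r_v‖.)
L = -7;  M = 0;  N = 0

Compute the unit normal N̂(u, v) = (cos(u), sin(u), 0), and the second partials r_uu, r_uv, r_vv. Take dot products:
  L(u, v) = r_uu · N̂ = -7,
  M(u, v) = r_uv · N̂ = 0,
  N(u, v) = r_vv · N̂ = 0.
Evaluating at (u, v) = (-2*pi/3, 5/2):
  L = -7, M = 0, N = 0.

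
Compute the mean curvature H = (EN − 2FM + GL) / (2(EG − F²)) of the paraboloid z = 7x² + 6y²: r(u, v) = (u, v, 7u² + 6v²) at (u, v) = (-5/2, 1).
H = 8371*sqrt(1370)/1876900

With E = 196*u^2 + 1, F = 168*u*v, G = 144*v^2 + 1, L = 14/sqrt(196*u^2 + 144*v^2 + 1), M = 0, N = 12/sqrt(196*u^2 + 144*v^2 + 1), assemble
  H = (EN − 2FM + GL) / (2(EG − F²)) = (1176*u^2 + 1008*v^2 + 13)/(196*u^2 + 144*v^2 + 1)^(3/2).
At (u, v) = (-5/2, 1): H = 8371*sqrt(1370)/1876900.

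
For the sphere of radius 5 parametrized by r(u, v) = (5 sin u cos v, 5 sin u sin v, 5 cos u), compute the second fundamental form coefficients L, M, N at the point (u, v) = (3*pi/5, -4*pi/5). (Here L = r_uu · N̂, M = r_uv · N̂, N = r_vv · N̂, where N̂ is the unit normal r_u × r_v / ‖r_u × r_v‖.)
L = -5;  M = 0;  N = -25/8 - 5*sqrt(5)/8

Compute the unit normal N̂(u, v) = (sin(u)^2*cos(v)/Abs(sin(u)), sin(u)^2*sin(v)/Abs(sin(u)), sin(2*u)/(2*Abs(sin(u)))), and the second partials r_uu, r_uv, r_vv. Take dot products:
  L(u, v) = r_uu · N̂ = -5*sin(u)/Abs(sin(u)),
  M(u, v) = r_uv · N̂ = 0,
  N(u, v) = r_vv · N̂ = -5*sin(u)^3/Abs(sin(u)).
Evaluating at (u, v) = (3*pi/5, -4*pi/5):
  L = -5, M = 0, N = -25/8 - 5*sqrt(5)/8.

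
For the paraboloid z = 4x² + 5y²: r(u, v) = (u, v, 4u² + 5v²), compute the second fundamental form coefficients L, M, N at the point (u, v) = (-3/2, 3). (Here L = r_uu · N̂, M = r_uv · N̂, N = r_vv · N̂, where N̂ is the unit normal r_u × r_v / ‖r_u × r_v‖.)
L = 8*sqrt(1045)/1045;  M = 0;  N = 2*sqrt(1045)/209

Compute the unit normal N̂(u, v) = (-8*u/sqrt(64*u^2 + 100*v^2 + 1), -10*v/sqrt(64*u^2 + 100*v^2 + 1), 1/sqrt(64*u^2 + 100*v^2 + 1)), and the second partials r_uu, r_uv, r_vv. Take dot products:
  L(u, v) = r_uu · N̂ = 8/sqrt(64*u^2 + 100*v^2 + 1),
  M(u, v) = r_uv · N̂ = 0,
  N(u, v) = r_vv · N̂ = 10/sqrt(64*u^2 + 100*v^2 + 1).
Evaluating at (u, v) = (-3/2, 3):
  L = 8*sqrt(1045)/1045, M = 0, N = 2*sqrt(1045)/209.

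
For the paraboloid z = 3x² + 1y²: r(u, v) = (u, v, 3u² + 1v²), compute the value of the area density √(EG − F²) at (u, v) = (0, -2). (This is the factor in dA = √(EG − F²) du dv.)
√(EG − F²)|_{(0, -2)} = sqrt(17)

E = 36*u^2 + 1, F = 12*u*v, G = 4*v^2 + 1, so EG − F² = 36*u^2 + 4*v^2 + 1. Taking the positive square root: √(EG − F²) = sqrt(36*u^2 + 4*v^2 + 1). At (u, v) = (0, -2): sqrt(17).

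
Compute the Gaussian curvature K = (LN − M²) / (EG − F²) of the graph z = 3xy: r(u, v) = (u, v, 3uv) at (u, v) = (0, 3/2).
K = -144/7225

Coefficients of the first fundamental form: E = 9*v^2 + 1, F = 9*u*v, G = 9*u^2 + 1.
Coefficients of the second fundamental form: L = 0, M = 3/sqrt(9*u^2 + 9*v^2 + 1), N = 0.
Assemble K = (LN − M²)/(EG − F²) = -9/(81*u^4 + 162*u^2*v^2 + 18*u^2 + 81*v^4 + 18*v^2 + 1). At (u, v) = (0, 3/2): K = -144/7225.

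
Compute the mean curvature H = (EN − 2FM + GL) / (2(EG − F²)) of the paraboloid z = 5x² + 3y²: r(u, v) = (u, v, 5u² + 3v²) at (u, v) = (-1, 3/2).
H = 713*sqrt(182)/33124

With E = 100*u^2 + 1, F = 60*u*v, G = 36*v^2 + 1, L = 10/sqrt(100*u^2 + 36*v^2 + 1), M = 0, N = 6/sqrt(100*u^2 + 36*v^2 + 1), assemble
  H = (EN − 2FM + GL) / (2(EG − F²)) = 4*(75*u^2 + 45*v^2 + 2)/(100*u^2 + 36*v^2 + 1)^(3/2).
At (u, v) = (-1, 3/2): H = 713*sqrt(182)/33124.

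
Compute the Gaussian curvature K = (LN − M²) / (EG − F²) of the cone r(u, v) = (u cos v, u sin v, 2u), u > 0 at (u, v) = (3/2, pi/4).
K = 0

Coefficients of the first fundamental form: E = 5, F = 0, G = u^2.
Coefficients of the second fundamental form: L = 0, M = 0, N = 2*sqrt(5)*u^2/(5*Abs(u)).
Assemble K = (LN − M²)/(EG − F²) = 0. At (u, v) = (3/2, pi/4): K = 0.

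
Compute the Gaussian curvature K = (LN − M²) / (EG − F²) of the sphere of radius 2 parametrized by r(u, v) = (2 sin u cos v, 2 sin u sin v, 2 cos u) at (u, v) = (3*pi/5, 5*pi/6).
K = 1/4

Coefficients of the first fundamental form: E = 4, F = 0, G = 4*sin(u)^2.
Coefficients of the second fundamental form: L = -2*sin(u)/Abs(sin(u)), M = 0, N = -2*sin(u)^3/Abs(sin(u)).
Assemble K = (LN − M²)/(EG − F²) = 1/4. At (u, v) = (3*pi/5, 5*pi/6): K = 1/4.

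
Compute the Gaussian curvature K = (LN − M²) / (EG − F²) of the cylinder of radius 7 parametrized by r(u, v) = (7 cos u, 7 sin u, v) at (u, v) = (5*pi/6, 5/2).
K = 0

Coefficients of the first fundamental form: E = 49, F = 0, G = 1.
Coefficients of the second fundamental form: L = -7, M = 0, N = 0.
Assemble K = (LN − M²)/(EG − F²) = 0. At (u, v) = (5*pi/6, 5/2): K = 0.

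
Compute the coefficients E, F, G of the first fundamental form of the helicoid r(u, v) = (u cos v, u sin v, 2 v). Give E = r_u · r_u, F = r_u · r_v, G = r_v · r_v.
E = 1;  F = 0;  G = u^2 + 4

Compute partials: r_u = (cos(v), sin(v), 0), r_v = (-u*sin(v), u*cos(v), 2). Then
  E = r_u · r_u = 1,
  F = r_u · r_v = 0,
  G = r_v · r_v = u^2 + 4.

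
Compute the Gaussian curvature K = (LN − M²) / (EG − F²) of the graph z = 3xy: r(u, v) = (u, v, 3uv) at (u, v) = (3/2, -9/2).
K = -36/165649

Coefficients of the first fundamental form: E = 9*v^2 + 1, F = 9*u*v, G = 9*u^2 + 1.
Coefficients of the second fundamental form: L = 0, M = 3/sqrt(9*u^2 + 9*v^2 + 1), N = 0.
Assemble K = (LN − M²)/(EG − F²) = -9/(81*u^4 + 162*u^2*v^2 + 18*u^2 + 81*v^4 + 18*v^2 + 1). At (u, v) = (3/2, -9/2): K = -36/165649.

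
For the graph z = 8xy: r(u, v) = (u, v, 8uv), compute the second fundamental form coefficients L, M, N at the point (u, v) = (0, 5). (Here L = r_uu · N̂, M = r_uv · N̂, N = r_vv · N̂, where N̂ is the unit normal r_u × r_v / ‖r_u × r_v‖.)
L = 0;  M = 8*sqrt(1601)/1601;  N = 0

Compute the unit normal N̂(u, v) = (-8*v/sqrt(64*u^2 + 64*v^2 + 1), -8*u/sqrt(64*u^2 + 64*v^2 + 1), 1/sqrt(64*u^2 + 64*v^2 + 1)), and the second partials r_uu, r_uv, r_vv. Take dot products:
  L(u, v) = r_uu · N̂ = 0,
  M(u, v) = r_uv · N̂ = 8/sqrt(64*u^2 + 64*v^2 + 1),
  N(u, v) = r_vv · N̂ = 0.
Evaluating at (u, v) = (0, 5):
  L = 0, M = 8*sqrt(1601)/1601, N = 0.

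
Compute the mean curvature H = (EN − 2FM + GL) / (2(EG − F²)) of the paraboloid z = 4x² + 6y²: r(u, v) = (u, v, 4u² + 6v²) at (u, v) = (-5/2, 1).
H = 2986*sqrt(545)/297025

With E = 64*u^2 + 1, F = 96*u*v, G = 144*v^2 + 1, L = 8/sqrt(64*u^2 + 144*v^2 + 1), M = 0, N = 12/sqrt(64*u^2 + 144*v^2 + 1), assemble
  H = (EN − 2FM + GL) / (2(EG − F²)) = 2*(192*u^2 + 288*v^2 + 5)/(64*u^2 + 144*v^2 + 1)^(3/2).
At (u, v) = (-5/2, 1): H = 2986*sqrt(545)/297025.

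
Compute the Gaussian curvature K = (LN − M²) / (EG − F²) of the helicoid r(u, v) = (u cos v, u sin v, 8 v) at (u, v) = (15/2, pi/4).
K = -1024/231361

Coefficients of the first fundamental form: E = 1, F = 0, G = u^2 + 64.
Coefficients of the second fundamental form: L = 0, M = -8/sqrt(u^2 + 64), N = 0.
Assemble K = (LN − M²)/(EG − F²) = -64/(u^2 + 64)^2. At (u, v) = (15/2, pi/4): K = -1024/231361.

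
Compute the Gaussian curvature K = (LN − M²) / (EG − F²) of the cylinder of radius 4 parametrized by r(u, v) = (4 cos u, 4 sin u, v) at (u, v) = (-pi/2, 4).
K = 0

Coefficients of the first fundamental form: E = 16, F = 0, G = 1.
Coefficients of the second fundamental form: L = -4, M = 0, N = 0.
Assemble K = (LN − M²)/(EG − F²) = 0. At (u, v) = (-pi/2, 4): K = 0.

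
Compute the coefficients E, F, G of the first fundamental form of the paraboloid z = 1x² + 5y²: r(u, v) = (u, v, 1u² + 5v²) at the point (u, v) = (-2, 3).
E = 17;  F = -120;  G = 901

Partials: r_u = (1, 0, 2*u), r_v = (0, 1, 10*v). As functions of (u, v):
  E = r_u · r_u = 4*u^2 + 1,
  F = r_u · r_v = 20*u*v,
  G = r_v · r_v = 100*v^2 + 1.
Evaluating at (u, v) = (-2, 3): E = 17, F = -120, G = 901.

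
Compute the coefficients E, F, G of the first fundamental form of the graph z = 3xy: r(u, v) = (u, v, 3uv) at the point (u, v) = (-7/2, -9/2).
E = 733/4;  F = 567/4;  G = 445/4

Partials: r_u = (1, 0, 3*v), r_v = (0, 1, 3*u). As functions of (u, v):
  E = r_u · r_u = 9*v^2 + 1,
  F = r_u · r_v = 9*u*v,
  G = r_v · r_v = 9*u^2 + 1.
Evaluating at (u, v) = (-7/2, -9/2): E = 733/4, F = 567/4, G = 445/4.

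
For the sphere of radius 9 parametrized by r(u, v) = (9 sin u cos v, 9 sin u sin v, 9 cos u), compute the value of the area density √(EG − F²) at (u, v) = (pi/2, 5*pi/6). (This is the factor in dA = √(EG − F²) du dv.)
√(EG − F²)|_{(pi/2, 5*pi/6)} = 81

E = 81, F = 0, G = 81*sin(u)^2, so EG − F² = 6561*sin(u)^2. Taking the positive square root: √(EG − F²) = 81*Abs(sin(u)). At (u, v) = (pi/2, 5*pi/6): 81.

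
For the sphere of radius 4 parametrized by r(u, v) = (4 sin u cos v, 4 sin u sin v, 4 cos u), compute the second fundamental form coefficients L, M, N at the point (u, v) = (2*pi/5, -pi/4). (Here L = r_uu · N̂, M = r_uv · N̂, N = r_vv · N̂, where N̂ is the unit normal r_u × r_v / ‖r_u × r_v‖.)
L = -4;  M = 0;  N = -5/2 - sqrt(5)/2

Compute the unit normal N̂(u, v) = (sin(u)^2*cos(v)/Abs(sin(u)), sin(u)^2*sin(v)/Abs(sin(u)), sin(2*u)/(2*Abs(sin(u)))), and the second partials r_uu, r_uv, r_vv. Take dot products:
  L(u, v) = r_uu · N̂ = -4*sin(u)/Abs(sin(u)),
  M(u, v) = r_uv · N̂ = 0,
  N(u, v) = r_vv · N̂ = -4*sin(u)^3/Abs(sin(u)).
Evaluating at (u, v) = (2*pi/5, -pi/4):
  L = -4, M = 0, N = -5/2 - sqrt(5)/2.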